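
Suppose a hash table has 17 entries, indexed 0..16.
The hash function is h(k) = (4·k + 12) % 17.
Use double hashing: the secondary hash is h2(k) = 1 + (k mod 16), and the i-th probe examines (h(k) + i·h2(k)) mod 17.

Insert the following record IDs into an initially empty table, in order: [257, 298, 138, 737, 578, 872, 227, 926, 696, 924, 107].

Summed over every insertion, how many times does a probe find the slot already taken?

8

Insert 257: h=3, slot 3 empty → index 3.
Insert 298: h=14, slot 14 empty → index 14.
Insert 138: h=3, h2=11, slots 3,14 occupied → index 8.
Insert 737: h=2, slot 2 empty → index 2.
Insert 578: h=12, slot 12 empty → index 12.
Insert 872: h=15, slot 15 empty → index 15.
Insert 227: h=2, h2=4, slot 2 occupied → index 6.
Insert 926: h=10, slot 10 empty → index 10.
Insert 696: h=8, h2=9, slot 8 occupied → index 0.
Insert 924: h=2, h2=13, slots 2,15 occupied → index 11.
Insert 107: h=15, h2=12, slots 15,10 occupied → index 5.
Table: [696, ., 737, 257, ., 107, 227, ., 138, ., 926, 924, 578, ., 298, 872, .]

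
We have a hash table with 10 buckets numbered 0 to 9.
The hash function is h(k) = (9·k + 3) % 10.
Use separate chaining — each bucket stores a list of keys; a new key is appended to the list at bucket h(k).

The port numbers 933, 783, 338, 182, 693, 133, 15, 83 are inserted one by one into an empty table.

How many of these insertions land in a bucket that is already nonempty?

4

Insert 933: h=0, bucket 0 empty -> new chain.
Insert 783: h=0, bucket 0 nonempty -> append to chain.
Insert 338: h=5, bucket 5 empty -> new chain.
Insert 182: h=1, bucket 1 empty -> new chain.
Insert 693: h=0, bucket 0 nonempty -> append to chain.
Insert 133: h=0, bucket 0 nonempty -> append to chain.
Insert 15: h=8, bucket 8 empty -> new chain.
Insert 83: h=0, bucket 0 nonempty -> append to chain.
Final buckets:
0: 933 -> 783 -> 693 -> 133 -> 83
1: 182
2: ∅
3: ∅
4: ∅
5: 338
6: ∅
7: ∅
8: 15
9: ∅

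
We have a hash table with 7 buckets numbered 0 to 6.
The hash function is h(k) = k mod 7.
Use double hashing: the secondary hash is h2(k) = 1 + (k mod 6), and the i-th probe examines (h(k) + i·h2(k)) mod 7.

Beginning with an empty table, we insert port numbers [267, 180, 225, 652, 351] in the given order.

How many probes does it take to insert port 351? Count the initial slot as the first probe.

267: h=1 -> slot 1
180: h=5 -> slot 5
225: h=1, h2=4, probe 1,5,2 -> slot 2
652: h=1, h2=5, probe 1,6 -> slot 6
351: h=1, h2=4, probe 1,5,2,6,3 -> slot 3
Table: [—, 267, 225, 351, —, 180, 652]

5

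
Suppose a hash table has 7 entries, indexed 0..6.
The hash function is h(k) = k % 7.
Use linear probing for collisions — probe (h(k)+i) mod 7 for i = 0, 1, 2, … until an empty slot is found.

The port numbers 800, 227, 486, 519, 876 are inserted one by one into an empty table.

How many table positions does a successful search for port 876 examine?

5

Insert 800: h=2, slot 2 empty => index 2.
Insert 227: h=3, slot 3 empty => index 3.
Insert 486: h=3, slot 3 occupied => index 4.
Insert 519: h=1, slot 1 empty => index 1.
Insert 876: h=1, slots 1,2,3,4 occupied => index 5.
Table: [∅, 519, 800, 227, 486, 876, ∅]
Lookup 876: h=1, probe 1,2,3,4,5 → found at 5.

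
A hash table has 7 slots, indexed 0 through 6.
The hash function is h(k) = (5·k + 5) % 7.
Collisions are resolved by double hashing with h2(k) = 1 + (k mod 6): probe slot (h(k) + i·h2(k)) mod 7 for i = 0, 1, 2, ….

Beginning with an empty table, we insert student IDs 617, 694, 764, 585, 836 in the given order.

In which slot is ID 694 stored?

1

617 hashes to 3; slot 3 is free => place at 3.
694 hashes to 3, h2=5; 3 taken => place at 1.
764 hashes to 3, h2=3; 3 taken => place at 6.
585 hashes to 4; slot 4 is free => place at 4.
836 hashes to 6, h2=3; 6 taken => place at 2.
Table: [_, 694, 836, 617, 585, _, 764]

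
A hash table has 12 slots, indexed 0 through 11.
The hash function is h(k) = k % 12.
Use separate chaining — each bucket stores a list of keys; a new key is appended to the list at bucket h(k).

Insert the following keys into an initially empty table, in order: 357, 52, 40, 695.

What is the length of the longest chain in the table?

357 → bucket 9
52 → bucket 4
40 → bucket 4 (collision)
695 → bucket 11
Final buckets:
0: .
1: .
2: .
3: .
4: 52 -> 40
5: .
6: .
7: .
8: .
9: 357
10: .
11: 695

2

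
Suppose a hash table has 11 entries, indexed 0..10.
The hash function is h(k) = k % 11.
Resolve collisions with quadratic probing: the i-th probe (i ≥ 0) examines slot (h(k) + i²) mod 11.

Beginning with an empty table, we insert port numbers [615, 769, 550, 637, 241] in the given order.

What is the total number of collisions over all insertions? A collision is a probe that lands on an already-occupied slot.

7

615: h=10 -> slot 10
769: h=10, probe 10,0 -> slot 0
550: h=0, probe 0,1 -> slot 1
637: h=10, probe 10,0,3 -> slot 3
241: h=10, probe 10,0,3,8 -> slot 8
Table: [769, 550, —, 637, —, —, —, —, 241, —, 615]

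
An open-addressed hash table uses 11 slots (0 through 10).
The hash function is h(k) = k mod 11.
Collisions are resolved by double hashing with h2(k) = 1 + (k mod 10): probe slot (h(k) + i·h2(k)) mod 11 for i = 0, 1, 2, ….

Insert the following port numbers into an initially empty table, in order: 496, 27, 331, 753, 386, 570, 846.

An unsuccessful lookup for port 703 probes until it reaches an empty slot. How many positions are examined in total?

496: h=1 => slot 1
27: h=5 => slot 5
331: h=1, h2=2, probe 1,3 => slot 3
753: h=5, h2=4, probe 5,9 => slot 9
386: h=1, h2=7, probe 1,8 => slot 8
570: h=9, h2=1, probe 9,10 => slot 10
846: h=10, h2=7, probe 10,6 => slot 6
Table: [_, 496, _, 331, _, 27, 846, _, 386, 753, 570]
Lookup 703: h=10, h2=4, probe 10,3,7 → slot 7 empty, not found.

3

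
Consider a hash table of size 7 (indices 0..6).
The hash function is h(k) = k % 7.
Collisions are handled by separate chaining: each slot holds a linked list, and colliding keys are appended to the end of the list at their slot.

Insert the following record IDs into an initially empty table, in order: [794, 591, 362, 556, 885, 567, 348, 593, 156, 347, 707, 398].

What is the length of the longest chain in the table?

Insert 794: h=3, bucket 3 empty → new chain.
Insert 591: h=3, bucket 3 nonempty → append to chain.
Insert 362: h=5, bucket 5 empty → new chain.
Insert 556: h=3, bucket 3 nonempty → append to chain.
Insert 885: h=3, bucket 3 nonempty → append to chain.
Insert 567: h=0, bucket 0 empty → new chain.
Insert 348: h=5, bucket 5 nonempty → append to chain.
Insert 593: h=5, bucket 5 nonempty → append to chain.
Insert 156: h=2, bucket 2 empty → new chain.
Insert 347: h=4, bucket 4 empty → new chain.
Insert 707: h=0, bucket 0 nonempty → append to chain.
Insert 398: h=6, bucket 6 empty → new chain.
Final buckets:
0: 567 -> 707
1: -
2: 156
3: 794 -> 591 -> 556 -> 885
4: 347
5: 362 -> 348 -> 593
6: 398

4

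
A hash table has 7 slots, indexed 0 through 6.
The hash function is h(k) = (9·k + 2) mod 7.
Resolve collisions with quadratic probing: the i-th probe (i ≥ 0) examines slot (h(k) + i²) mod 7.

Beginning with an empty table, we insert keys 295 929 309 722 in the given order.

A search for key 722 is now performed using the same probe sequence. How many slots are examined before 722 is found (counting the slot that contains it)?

4

295: h=4 → slot 4
929: h=5 → slot 5
309: h=4, probe 4,5,1 → slot 1
722: h=4, probe 4,5,1,6 → slot 6
Table: [—, 309, —, —, 295, 929, 722]
Lookup 722: h=4, probe 4,5,1,6 → found at 6.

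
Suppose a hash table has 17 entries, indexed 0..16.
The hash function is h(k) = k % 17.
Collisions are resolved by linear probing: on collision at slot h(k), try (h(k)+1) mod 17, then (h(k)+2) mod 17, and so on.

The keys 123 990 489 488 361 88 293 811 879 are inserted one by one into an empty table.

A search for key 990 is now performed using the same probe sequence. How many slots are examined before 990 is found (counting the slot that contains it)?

123: h=4 => slot 4
990: h=4, probe 4,5 => slot 5
489: h=13 => slot 13
488: h=12 => slot 12
361: h=4, probe 4,5,6 => slot 6
88: h=3 => slot 3
293: h=4, probe 4,5,6,7 => slot 7
811: h=12, probe 12,13,14 => slot 14
879: h=12, probe 12,13,14,15 => slot 15
Table: [_, _, _, 88, 123, 990, 361, 293, _, _, _, _, 488, 489, 811, 879, _]
Lookup 990: h=4, probe 4,5 → found at 5.

2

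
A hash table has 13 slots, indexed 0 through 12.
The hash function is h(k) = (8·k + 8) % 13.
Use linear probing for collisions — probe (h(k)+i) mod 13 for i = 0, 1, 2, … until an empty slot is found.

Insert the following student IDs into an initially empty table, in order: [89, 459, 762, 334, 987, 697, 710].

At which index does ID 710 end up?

Insert 89: h=5, slot 5 empty -> index 5.
Insert 459: h=1, slot 1 empty -> index 1.
Insert 762: h=7, slot 7 empty -> index 7.
Insert 334: h=2, slot 2 empty -> index 2.
Insert 987: h=0, slot 0 empty -> index 0.
Insert 697: h=7, slot 7 occupied -> index 8.
Insert 710: h=7, slots 7,8 occupied -> index 9.
Table: [987, 459, 334, _, _, 89, _, 762, 697, 710, _, _, _]

9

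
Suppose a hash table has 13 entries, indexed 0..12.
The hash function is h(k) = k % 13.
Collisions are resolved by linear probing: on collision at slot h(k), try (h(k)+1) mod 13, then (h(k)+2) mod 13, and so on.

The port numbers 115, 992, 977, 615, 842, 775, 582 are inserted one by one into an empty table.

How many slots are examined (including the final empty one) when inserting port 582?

115: h=11 => slot 11
992: h=4 => slot 4
977: h=2 => slot 2
615: h=4, probe 4,5 => slot 5
842: h=10 => slot 10
775: h=8 => slot 8
582: h=10, probe 10,11,12 => slot 12
Table: [_, _, 977, _, 992, 615, _, _, 775, _, 842, 115, 582]

3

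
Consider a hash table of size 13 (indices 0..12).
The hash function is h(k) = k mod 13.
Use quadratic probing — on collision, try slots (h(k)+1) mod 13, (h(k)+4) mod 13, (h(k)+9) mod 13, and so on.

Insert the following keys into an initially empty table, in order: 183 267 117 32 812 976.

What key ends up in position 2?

976

183 hashes to 1; slot 1 is free => place at 1.
267 hashes to 7; slot 7 is free => place at 7.
117 hashes to 0; slot 0 is free => place at 0.
32 hashes to 6; slot 6 is free => place at 6.
812 hashes to 6; 6,7 taken => place at 10.
976 hashes to 1; 1 taken => place at 2.
Table: [117, 183, 976, ∅, ∅, ∅, 32, 267, ∅, ∅, 812, ∅, ∅]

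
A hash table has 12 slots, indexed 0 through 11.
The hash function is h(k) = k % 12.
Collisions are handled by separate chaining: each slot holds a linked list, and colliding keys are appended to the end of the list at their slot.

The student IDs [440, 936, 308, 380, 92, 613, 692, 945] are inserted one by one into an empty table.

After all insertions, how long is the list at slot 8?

440 -> bucket 8
936 -> bucket 0
308 -> bucket 8 (collision)
380 -> bucket 8 (collision)
92 -> bucket 8 (collision)
613 -> bucket 1
692 -> bucket 8 (collision)
945 -> bucket 9
Final buckets:
0: 936
1: 613
2: _
3: _
4: _
5: _
6: _
7: _
8: 440 -> 308 -> 380 -> 92 -> 692
9: 945
10: _
11: _

5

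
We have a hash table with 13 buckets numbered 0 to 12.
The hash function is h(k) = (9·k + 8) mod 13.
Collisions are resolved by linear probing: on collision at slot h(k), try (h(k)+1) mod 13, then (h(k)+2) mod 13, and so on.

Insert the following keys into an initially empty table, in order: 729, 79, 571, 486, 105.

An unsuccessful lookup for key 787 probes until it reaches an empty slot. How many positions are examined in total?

Insert 729: h=4, slot 4 empty -> index 4.
Insert 79: h=4, slot 4 occupied -> index 5.
Insert 571: h=12, slot 12 empty -> index 12.
Insert 486: h=1, slot 1 empty -> index 1.
Insert 105: h=4, slots 4,5 occupied -> index 6.
Table: [-, 486, -, -, 729, 79, 105, -, -, -, -, -, 571]
Lookup 787: h=6, probe 6,7 → slot 7 empty, not found.

2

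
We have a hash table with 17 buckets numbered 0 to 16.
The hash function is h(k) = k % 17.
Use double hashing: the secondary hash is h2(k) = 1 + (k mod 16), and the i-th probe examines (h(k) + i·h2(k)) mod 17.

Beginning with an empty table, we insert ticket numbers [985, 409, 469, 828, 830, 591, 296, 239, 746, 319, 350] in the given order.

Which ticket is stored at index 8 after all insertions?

985 hashes to 16; slot 16 is free -> place at 16.
409 hashes to 1; slot 1 is free -> place at 1.
469 hashes to 10; slot 10 is free -> place at 10.
828 hashes to 12; slot 12 is free -> place at 12.
830 hashes to 14; slot 14 is free -> place at 14.
591 hashes to 13; slot 13 is free -> place at 13.
296 hashes to 7; slot 7 is free -> place at 7.
239 hashes to 1, h2=16; 1 taken -> place at 0.
746 hashes to 15; slot 15 is free -> place at 15.
319 hashes to 13, h2=16; 13,12 taken -> place at 11.
350 hashes to 10, h2=15; 10 taken -> place at 8.
Table: [239, 409, —, —, —, —, —, 296, 350, —, 469, 319, 828, 591, 830, 746, 985]

350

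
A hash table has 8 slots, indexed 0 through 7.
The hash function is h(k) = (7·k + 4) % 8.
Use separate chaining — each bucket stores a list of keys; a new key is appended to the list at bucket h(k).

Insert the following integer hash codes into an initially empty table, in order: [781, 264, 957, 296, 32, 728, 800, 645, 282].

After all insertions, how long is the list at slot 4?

Insert 781: h=7, bucket 7 empty → new chain.
Insert 264: h=4, bucket 4 empty → new chain.
Insert 957: h=7, bucket 7 nonempty → append to chain.
Insert 296: h=4, bucket 4 nonempty → append to chain.
Insert 32: h=4, bucket 4 nonempty → append to chain.
Insert 728: h=4, bucket 4 nonempty → append to chain.
Insert 800: h=4, bucket 4 nonempty → append to chain.
Insert 645: h=7, bucket 7 nonempty → append to chain.
Insert 282: h=2, bucket 2 empty → new chain.
Final buckets:
0: ∅
1: ∅
2: 282
3: ∅
4: 264 -> 296 -> 32 -> 728 -> 800
5: ∅
6: ∅
7: 781 -> 957 -> 645

5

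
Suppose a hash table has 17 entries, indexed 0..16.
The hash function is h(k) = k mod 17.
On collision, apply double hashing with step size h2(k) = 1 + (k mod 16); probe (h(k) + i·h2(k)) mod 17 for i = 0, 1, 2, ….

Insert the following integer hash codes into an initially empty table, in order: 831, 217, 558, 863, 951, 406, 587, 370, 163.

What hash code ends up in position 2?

370

Insert 831: h=15, slot 15 empty -> index 15.
Insert 217: h=13, slot 13 empty -> index 13.
Insert 558: h=14, slot 14 empty -> index 14.
Insert 863: h=13, h2=16, slot 13 occupied -> index 12.
Insert 951: h=16, slot 16 empty -> index 16.
Insert 406: h=15, h2=7, slot 15 occupied -> index 5.
Insert 587: h=9, slot 9 empty -> index 9.
Insert 370: h=13, h2=3, slots 13,16 occupied -> index 2.
Insert 163: h=10, slot 10 empty -> index 10.
Table: [∅, ∅, 370, ∅, ∅, 406, ∅, ∅, ∅, 587, 163, ∅, 863, 217, 558, 831, 951]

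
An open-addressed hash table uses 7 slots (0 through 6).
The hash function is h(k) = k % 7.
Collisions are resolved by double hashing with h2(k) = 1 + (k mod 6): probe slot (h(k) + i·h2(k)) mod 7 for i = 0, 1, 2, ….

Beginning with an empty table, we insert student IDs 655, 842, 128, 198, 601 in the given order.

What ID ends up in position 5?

655: h=4 → slot 4
842: h=2 → slot 2
128: h=2, h2=3, probe 2,5 → slot 5
198: h=2, h2=1, probe 2,3 → slot 3
601: h=6 → slot 6
Table: [_, _, 842, 198, 655, 128, 601]

128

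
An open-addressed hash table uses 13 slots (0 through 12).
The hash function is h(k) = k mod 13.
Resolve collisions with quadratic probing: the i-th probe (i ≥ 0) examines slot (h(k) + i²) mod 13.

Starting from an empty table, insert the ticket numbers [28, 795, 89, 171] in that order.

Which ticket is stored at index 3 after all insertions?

795

28 hashes to 2; slot 2 is free → place at 2.
795 hashes to 2; 2 taken → place at 3.
89 hashes to 11; slot 11 is free → place at 11.
171 hashes to 2; 2,3 taken → place at 6.
Table: [-, -, 28, 795, -, -, 171, -, -, -, -, 89, -]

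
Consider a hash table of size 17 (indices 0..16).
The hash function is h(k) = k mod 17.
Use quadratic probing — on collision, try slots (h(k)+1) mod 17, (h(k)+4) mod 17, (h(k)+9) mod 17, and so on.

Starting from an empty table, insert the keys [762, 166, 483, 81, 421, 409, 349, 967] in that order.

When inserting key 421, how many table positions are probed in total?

4

762: h=14 → slot 14
166: h=13 → slot 13
483: h=7 → slot 7
81: h=13, probe 13,14,0 → slot 0
421: h=13, probe 13,14,0,5 → slot 5
409: h=1 → slot 1
349: h=9 → slot 9
967: h=15 → slot 15
Table: [81, 409, —, —, —, 421, —, 483, —, 349, —, —, —, 166, 762, 967, —]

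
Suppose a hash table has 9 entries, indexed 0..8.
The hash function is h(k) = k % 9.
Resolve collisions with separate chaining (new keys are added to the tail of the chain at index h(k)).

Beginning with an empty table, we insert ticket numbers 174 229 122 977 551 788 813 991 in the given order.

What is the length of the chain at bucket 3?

174 → bucket 3
229 → bucket 4
122 → bucket 5
977 → bucket 5 (collision)
551 → bucket 2
788 → bucket 5 (collision)
813 → bucket 3 (collision)
991 → bucket 1
Final buckets:
0: ∅
1: 991
2: 551
3: 174 -> 813
4: 229
5: 122 -> 977 -> 788
6: ∅
7: ∅
8: ∅

2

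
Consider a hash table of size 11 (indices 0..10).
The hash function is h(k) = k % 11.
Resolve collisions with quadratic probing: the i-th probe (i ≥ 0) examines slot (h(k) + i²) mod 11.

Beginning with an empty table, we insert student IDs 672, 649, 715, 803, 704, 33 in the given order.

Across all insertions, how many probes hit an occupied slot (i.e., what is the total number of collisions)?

14

Insert 672: h=1, slot 1 empty → index 1.
Insert 649: h=0, slot 0 empty → index 0.
Insert 715: h=0, slots 0,1 occupied → index 4.
Insert 803: h=0, slots 0,1,4 occupied → index 9.
Insert 704: h=0, slots 0,1,4,9 occupied → index 5.
Insert 33: h=0, slots 0,1,4,9,5 occupied → index 3.
Table: [649, 672, -, 33, 715, 704, -, -, -, 803, -]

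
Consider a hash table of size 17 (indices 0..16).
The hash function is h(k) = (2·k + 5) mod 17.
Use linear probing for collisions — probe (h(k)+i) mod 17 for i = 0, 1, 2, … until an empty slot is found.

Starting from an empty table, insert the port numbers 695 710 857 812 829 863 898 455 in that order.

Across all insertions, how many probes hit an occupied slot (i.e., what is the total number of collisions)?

695 hashes to 1; slot 1 is free -> place at 1.
710 hashes to 14; slot 14 is free -> place at 14.
857 hashes to 2; slot 2 is free -> place at 2.
812 hashes to 14; 14 taken -> place at 15.
829 hashes to 14; 14,15 taken -> place at 16.
863 hashes to 14; 14,15,16 taken -> place at 0.
898 hashes to 16; 16,0,1,2 taken -> place at 3.
455 hashes to 14; 14,15,16,0,1,2,3 taken -> place at 4.
Table: [863, 695, 857, 898, 455, -, -, -, -, -, -, -, -, -, 710, 812, 829]

17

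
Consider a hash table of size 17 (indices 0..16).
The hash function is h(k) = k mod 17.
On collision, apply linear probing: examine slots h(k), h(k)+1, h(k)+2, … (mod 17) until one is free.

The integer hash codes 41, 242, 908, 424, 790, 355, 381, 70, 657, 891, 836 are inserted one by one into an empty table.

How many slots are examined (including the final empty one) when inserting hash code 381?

Insert 41: h=7, slot 7 empty => index 7.
Insert 242: h=4, slot 4 empty => index 4.
Insert 908: h=7, slot 7 occupied => index 8.
Insert 424: h=16, slot 16 empty => index 16.
Insert 790: h=8, slot 8 occupied => index 9.
Insert 355: h=15, slot 15 empty => index 15.
Insert 381: h=7, slots 7,8,9 occupied => index 10.
Insert 70: h=2, slot 2 empty => index 2.
Insert 657: h=11, slot 11 empty => index 11.
Insert 891: h=7, slots 7,8,9,10,11 occupied => index 12.
Insert 836: h=3, slot 3 empty => index 3.
Table: [., ., 70, 836, 242, ., ., 41, 908, 790, 381, 657, 891, ., ., 355, 424]

4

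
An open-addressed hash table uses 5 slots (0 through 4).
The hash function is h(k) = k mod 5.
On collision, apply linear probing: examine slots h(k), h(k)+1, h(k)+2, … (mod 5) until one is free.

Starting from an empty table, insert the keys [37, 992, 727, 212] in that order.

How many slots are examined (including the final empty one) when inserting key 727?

37: h=2 → slot 2
992: h=2, probe 2,3 → slot 3
727: h=2, probe 2,3,4 → slot 4
212: h=2, probe 2,3,4,0 → slot 0
Table: [212, _, 37, 992, 727]

3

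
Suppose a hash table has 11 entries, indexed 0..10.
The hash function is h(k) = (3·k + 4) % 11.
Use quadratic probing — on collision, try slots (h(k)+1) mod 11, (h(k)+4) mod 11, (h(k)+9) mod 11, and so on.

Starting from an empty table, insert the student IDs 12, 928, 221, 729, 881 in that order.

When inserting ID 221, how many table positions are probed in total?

12: h=7 → slot 7
928: h=5 → slot 5
221: h=7, probe 7,8 → slot 8
729: h=2 → slot 2
881: h=7, probe 7,8,0 → slot 0
Table: [881, _, 729, _, _, 928, _, 12, 221, _, _]

2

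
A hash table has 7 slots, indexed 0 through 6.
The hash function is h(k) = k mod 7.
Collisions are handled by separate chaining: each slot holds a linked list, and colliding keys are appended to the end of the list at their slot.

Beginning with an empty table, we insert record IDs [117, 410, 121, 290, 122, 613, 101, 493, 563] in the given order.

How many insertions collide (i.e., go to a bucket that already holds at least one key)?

5

117 -> bucket 5
410 -> bucket 4
121 -> bucket 2
290 -> bucket 3
122 -> bucket 3 (collision)
613 -> bucket 4 (collision)
101 -> bucket 3 (collision)
493 -> bucket 3 (collision)
563 -> bucket 3 (collision)
Final buckets:
0: ∅
1: ∅
2: 121
3: 290 -> 122 -> 101 -> 493 -> 563
4: 410 -> 613
5: 117
6: ∅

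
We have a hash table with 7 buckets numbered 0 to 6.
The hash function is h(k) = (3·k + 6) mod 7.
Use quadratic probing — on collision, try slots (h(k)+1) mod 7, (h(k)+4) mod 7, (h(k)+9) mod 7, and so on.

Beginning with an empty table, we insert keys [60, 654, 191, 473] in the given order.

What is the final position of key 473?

Insert 60: h=4, slot 4 empty -> index 4.
Insert 654: h=1, slot 1 empty -> index 1.
Insert 191: h=5, slot 5 empty -> index 5.
Insert 473: h=4, slots 4,5,1 occupied -> index 6.
Table: [-, 654, -, -, 60, 191, 473]

6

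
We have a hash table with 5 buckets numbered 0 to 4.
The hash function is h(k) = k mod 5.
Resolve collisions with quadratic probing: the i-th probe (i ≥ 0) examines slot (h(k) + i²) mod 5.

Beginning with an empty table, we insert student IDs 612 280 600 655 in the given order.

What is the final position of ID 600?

1

Insert 612: h=2, slot 2 empty -> index 2.
Insert 280: h=0, slot 0 empty -> index 0.
Insert 600: h=0, slot 0 occupied -> index 1.
Insert 655: h=0, slots 0,1 occupied -> index 4.
Table: [280, 600, 612, —, 655]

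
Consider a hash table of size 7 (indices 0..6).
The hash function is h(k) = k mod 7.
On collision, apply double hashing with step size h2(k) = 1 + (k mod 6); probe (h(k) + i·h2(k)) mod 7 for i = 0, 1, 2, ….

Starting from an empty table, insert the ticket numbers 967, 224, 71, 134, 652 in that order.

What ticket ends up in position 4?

134

967 hashes to 1; slot 1 is free => place at 1.
224 hashes to 0; slot 0 is free => place at 0.
71 hashes to 1, h2=6; 1,0 taken => place at 6.
134 hashes to 1, h2=3; 1 taken => place at 4.
652 hashes to 1, h2=5; 1,6,4 taken => place at 2.
Table: [224, 967, 652, —, 134, —, 71]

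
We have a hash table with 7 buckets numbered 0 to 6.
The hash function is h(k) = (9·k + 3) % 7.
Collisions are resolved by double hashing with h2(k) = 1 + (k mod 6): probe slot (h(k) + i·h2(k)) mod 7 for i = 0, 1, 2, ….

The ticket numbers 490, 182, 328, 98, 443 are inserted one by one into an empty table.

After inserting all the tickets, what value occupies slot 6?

Insert 490: h=3, slot 3 empty => index 3.
Insert 182: h=3, h2=3, slot 3 occupied => index 6.
Insert 328: h=1, slot 1 empty => index 1.
Insert 98: h=3, h2=3, slots 3,6 occupied => index 2.
Insert 443: h=0, slot 0 empty => index 0.
Table: [443, 328, 98, 490, ∅, ∅, 182]

182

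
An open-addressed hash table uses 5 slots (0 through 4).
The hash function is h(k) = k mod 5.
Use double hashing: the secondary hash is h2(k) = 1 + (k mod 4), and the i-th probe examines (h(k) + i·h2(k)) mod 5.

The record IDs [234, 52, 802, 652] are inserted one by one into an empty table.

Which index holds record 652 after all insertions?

3

234: h=4 => slot 4
52: h=2 => slot 2
802: h=2, h2=3, probe 2,0 => slot 0
652: h=2, h2=1, probe 2,3 => slot 3
Table: [802, -, 52, 652, 234]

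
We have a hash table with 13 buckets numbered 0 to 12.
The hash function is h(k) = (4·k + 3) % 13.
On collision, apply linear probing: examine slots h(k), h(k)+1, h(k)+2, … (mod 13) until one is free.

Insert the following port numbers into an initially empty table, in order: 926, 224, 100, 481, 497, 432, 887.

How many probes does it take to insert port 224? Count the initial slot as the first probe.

2

Insert 926: h=2, slot 2 empty → index 2.
Insert 224: h=2, slot 2 occupied → index 3.
Insert 100: h=0, slot 0 empty → index 0.
Insert 481: h=3, slot 3 occupied → index 4.
Insert 497: h=2, slots 2,3,4 occupied → index 5.
Insert 432: h=2, slots 2,3,4,5 occupied → index 6.
Insert 887: h=2, slots 2,3,4,5,6 occupied → index 7.
Table: [100, ., 926, 224, 481, 497, 432, 887, ., ., ., ., .]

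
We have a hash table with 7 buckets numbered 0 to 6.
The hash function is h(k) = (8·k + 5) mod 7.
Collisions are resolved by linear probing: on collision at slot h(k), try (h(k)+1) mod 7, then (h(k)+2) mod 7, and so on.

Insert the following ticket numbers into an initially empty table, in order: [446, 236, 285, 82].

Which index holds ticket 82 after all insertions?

6

446: h=3 -> slot 3
236: h=3, probe 3,4 -> slot 4
285: h=3, probe 3,4,5 -> slot 5
82: h=3, probe 3,4,5,6 -> slot 6
Table: [—, —, —, 446, 236, 285, 82]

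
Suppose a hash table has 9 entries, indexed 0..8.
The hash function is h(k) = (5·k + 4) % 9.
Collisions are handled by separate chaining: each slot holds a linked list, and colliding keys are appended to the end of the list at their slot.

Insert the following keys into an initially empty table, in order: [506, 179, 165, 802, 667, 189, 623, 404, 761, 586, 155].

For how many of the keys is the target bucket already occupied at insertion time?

Insert 506: h=5, bucket 5 empty -> new chain.
Insert 179: h=8, bucket 8 empty -> new chain.
Insert 165: h=1, bucket 1 empty -> new chain.
Insert 802: h=0, bucket 0 empty -> new chain.
Insert 667: h=0, bucket 0 nonempty -> append to chain.
Insert 189: h=4, bucket 4 empty -> new chain.
Insert 623: h=5, bucket 5 nonempty -> append to chain.
Insert 404: h=8, bucket 8 nonempty -> append to chain.
Insert 761: h=2, bucket 2 empty -> new chain.
Insert 586: h=0, bucket 0 nonempty -> append to chain.
Insert 155: h=5, bucket 5 nonempty -> append to chain.
Final buckets:
0: 802 -> 667 -> 586
1: 165
2: 761
3: _
4: 189
5: 506 -> 623 -> 155
6: _
7: _
8: 179 -> 404

5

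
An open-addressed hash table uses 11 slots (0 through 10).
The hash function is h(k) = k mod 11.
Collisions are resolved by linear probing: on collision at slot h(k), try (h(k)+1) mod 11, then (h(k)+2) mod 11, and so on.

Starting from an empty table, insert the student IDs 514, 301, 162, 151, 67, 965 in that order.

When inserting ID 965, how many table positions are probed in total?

4

Insert 514: h=8, slot 8 empty → index 8.
Insert 301: h=4, slot 4 empty → index 4.
Insert 162: h=8, slot 8 occupied → index 9.
Insert 151: h=8, slots 8,9 occupied → index 10.
Insert 67: h=1, slot 1 empty → index 1.
Insert 965: h=8, slots 8,9,10 occupied → index 0.
Table: [965, 67, _, _, 301, _, _, _, 514, 162, 151]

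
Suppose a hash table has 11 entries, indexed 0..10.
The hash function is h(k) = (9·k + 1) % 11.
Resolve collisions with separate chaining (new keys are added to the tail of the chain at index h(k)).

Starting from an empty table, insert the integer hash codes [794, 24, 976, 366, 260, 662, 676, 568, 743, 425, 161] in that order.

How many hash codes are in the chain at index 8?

Insert 794: h=8, bucket 8 empty -> new chain.
Insert 24: h=8, bucket 8 nonempty -> append to chain.
Insert 976: h=7, bucket 7 empty -> new chain.
Insert 366: h=6, bucket 6 empty -> new chain.
Insert 260: h=9, bucket 9 empty -> new chain.
Insert 662: h=8, bucket 8 nonempty -> append to chain.
Insert 676: h=2, bucket 2 empty -> new chain.
Insert 568: h=9, bucket 9 nonempty -> append to chain.
Insert 743: h=0, bucket 0 empty -> new chain.
Insert 425: h=9, bucket 9 nonempty -> append to chain.
Insert 161: h=9, bucket 9 nonempty -> append to chain.
Final buckets:
0: 743
1: _
2: 676
3: _
4: _
5: _
6: 366
7: 976
8: 794 -> 24 -> 662
9: 260 -> 568 -> 425 -> 161
10: _

3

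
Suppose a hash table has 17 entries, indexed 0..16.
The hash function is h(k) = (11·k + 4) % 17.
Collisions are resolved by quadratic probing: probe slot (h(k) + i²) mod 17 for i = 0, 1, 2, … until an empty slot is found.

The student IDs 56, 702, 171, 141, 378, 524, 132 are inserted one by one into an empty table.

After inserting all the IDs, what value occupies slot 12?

141

56: h=8 => slot 8
702: h=8, probe 8,9 => slot 9
171: h=15 => slot 15
141: h=8, probe 8,9,12 => slot 12
378: h=14 => slot 14
524: h=5 => slot 5
132: h=11 => slot 11
Table: [_, _, _, _, _, 524, _, _, 56, 702, _, 132, 141, _, 378, 171, _]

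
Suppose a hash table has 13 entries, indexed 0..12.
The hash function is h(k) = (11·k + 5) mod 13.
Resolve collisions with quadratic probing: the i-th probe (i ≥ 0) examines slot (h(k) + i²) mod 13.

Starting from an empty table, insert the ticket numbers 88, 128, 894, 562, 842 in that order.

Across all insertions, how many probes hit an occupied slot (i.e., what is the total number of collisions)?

88 hashes to 11; slot 11 is free -> place at 11.
128 hashes to 9; slot 9 is free -> place at 9.
894 hashes to 11; 11 taken -> place at 12.
562 hashes to 12; 12 taken -> place at 0.
842 hashes to 11; 11,12 taken -> place at 2.
Table: [562, ., 842, ., ., ., ., ., ., 128, ., 88, 894]

4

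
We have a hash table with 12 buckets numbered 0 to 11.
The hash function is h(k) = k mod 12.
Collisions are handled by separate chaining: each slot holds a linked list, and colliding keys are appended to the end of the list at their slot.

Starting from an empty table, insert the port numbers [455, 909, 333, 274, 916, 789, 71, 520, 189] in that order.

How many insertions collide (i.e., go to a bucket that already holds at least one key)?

455 -> bucket 11
909 -> bucket 9
333 -> bucket 9 (collision)
274 -> bucket 10
916 -> bucket 4
789 -> bucket 9 (collision)
71 -> bucket 11 (collision)
520 -> bucket 4 (collision)
189 -> bucket 9 (collision)
Final buckets:
0: ∅
1: ∅
2: ∅
3: ∅
4: 916 -> 520
5: ∅
6: ∅
7: ∅
8: ∅
9: 909 -> 333 -> 789 -> 189
10: 274
11: 455 -> 71

5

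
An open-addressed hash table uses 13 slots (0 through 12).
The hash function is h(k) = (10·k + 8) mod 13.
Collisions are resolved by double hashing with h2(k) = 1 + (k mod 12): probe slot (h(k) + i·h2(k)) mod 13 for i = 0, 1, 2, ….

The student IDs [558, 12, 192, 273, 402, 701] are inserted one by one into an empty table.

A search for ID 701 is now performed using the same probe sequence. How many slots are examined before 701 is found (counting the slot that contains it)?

3

Insert 558: h=11, slot 11 empty -> index 11.
Insert 12: h=11, h2=1, slot 11 occupied -> index 12.
Insert 192: h=4, slot 4 empty -> index 4.
Insert 273: h=8, slot 8 empty -> index 8.
Insert 402: h=11, h2=7, slot 11 occupied -> index 5.
Insert 701: h=11, h2=6, slots 11,4 occupied -> index 10.
Table: [., ., ., ., 192, 402, ., ., 273, ., 701, 558, 12]
Lookup 701: h=11, h2=6, probe 11,4,10 → found at 10.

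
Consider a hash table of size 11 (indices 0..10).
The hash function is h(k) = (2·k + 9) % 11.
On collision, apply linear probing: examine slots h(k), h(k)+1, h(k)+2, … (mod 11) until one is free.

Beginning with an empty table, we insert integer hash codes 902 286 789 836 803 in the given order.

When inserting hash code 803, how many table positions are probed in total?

4

902 hashes to 9; slot 9 is free => place at 9.
286 hashes to 9; 9 taken => place at 10.
789 hashes to 3; slot 3 is free => place at 3.
836 hashes to 9; 9,10 taken => place at 0.
803 hashes to 9; 9,10,0 taken => place at 1.
Table: [836, 803, _, 789, _, _, _, _, _, 902, 286]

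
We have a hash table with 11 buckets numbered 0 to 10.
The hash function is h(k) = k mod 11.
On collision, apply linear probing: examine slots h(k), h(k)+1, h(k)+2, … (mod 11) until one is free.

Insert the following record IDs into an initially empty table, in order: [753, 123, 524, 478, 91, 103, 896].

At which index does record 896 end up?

753: h=5 → slot 5
123: h=2 → slot 2
524: h=7 → slot 7
478: h=5, probe 5,6 → slot 6
91: h=3 → slot 3
103: h=4 → slot 4
896: h=5, probe 5,6,7,8 → slot 8
Table: [_, _, 123, 91, 103, 753, 478, 524, 896, _, _]

8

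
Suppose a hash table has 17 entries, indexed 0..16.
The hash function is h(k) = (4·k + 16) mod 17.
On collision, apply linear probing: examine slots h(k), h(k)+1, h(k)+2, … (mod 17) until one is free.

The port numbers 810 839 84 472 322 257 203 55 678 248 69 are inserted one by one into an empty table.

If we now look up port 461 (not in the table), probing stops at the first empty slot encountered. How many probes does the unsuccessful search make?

4

810: h=9 -> slot 9
839: h=6 -> slot 6
84: h=12 -> slot 12
472: h=0 -> slot 0
322: h=12, probe 12,13 -> slot 13
257: h=7 -> slot 7
203: h=12, probe 12,13,14 -> slot 14
55: h=15 -> slot 15
678: h=8 -> slot 8
248: h=5 -> slot 5
69: h=3 -> slot 3
Table: [472, —, —, 69, —, 248, 839, 257, 678, 810, —, —, 84, 322, 203, 55, —]
Lookup 461: h=7, probe 7,8,9,10 → slot 10 empty, not found.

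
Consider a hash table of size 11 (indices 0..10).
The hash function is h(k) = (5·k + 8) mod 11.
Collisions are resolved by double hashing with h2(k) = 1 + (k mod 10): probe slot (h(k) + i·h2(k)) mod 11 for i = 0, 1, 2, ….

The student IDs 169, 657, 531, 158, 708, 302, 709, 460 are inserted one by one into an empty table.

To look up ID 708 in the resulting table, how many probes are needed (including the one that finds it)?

Insert 169: h=6, slot 6 empty -> index 6.
Insert 657: h=4, slot 4 empty -> index 4.
Insert 531: h=1, slot 1 empty -> index 1.
Insert 158: h=6, h2=9, slots 6,4 occupied -> index 2.
Insert 708: h=6, h2=9, slots 6,4,2 occupied -> index 0.
Insert 302: h=0, h2=3, slot 0 occupied -> index 3.
Insert 709: h=0, h2=10, slot 0 occupied -> index 10.
Insert 460: h=9, slot 9 empty -> index 9.
Table: [708, 531, 158, 302, 657, -, 169, -, -, 460, 709]
Lookup 708: h=6, h2=9, probe 6,4,2,0 → found at 0.

4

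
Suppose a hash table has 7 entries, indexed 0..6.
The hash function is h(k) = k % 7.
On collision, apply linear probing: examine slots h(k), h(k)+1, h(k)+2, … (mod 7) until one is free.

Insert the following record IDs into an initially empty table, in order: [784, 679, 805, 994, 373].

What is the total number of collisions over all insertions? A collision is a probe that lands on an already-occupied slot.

784: h=0 -> slot 0
679: h=0, probe 0,1 -> slot 1
805: h=0, probe 0,1,2 -> slot 2
994: h=0, probe 0,1,2,3 -> slot 3
373: h=2, probe 2,3,4 -> slot 4
Table: [784, 679, 805, 994, 373, _, _]

8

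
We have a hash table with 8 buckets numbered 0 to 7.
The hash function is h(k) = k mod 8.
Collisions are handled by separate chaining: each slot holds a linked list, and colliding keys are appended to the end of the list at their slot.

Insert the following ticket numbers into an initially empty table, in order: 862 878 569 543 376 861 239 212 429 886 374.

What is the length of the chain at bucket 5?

2

862 → bucket 6
878 → bucket 6 (collision)
569 → bucket 1
543 → bucket 7
376 → bucket 0
861 → bucket 5
239 → bucket 7 (collision)
212 → bucket 4
429 → bucket 5 (collision)
886 → bucket 6 (collision)
374 → bucket 6 (collision)
Final buckets:
0: 376
1: 569
2: .
3: .
4: 212
5: 861 -> 429
6: 862 -> 878 -> 886 -> 374
7: 543 -> 239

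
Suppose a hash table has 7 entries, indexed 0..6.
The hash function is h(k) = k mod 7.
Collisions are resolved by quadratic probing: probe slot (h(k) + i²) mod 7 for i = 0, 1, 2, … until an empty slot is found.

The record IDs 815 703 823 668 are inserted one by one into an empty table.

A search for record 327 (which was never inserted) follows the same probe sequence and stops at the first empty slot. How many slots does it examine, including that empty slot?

815 hashes to 3; slot 3 is free → place at 3.
703 hashes to 3; 3 taken → place at 4.
823 hashes to 4; 4 taken → place at 5.
668 hashes to 3; 3,4 taken → place at 0.
Table: [668, —, —, 815, 703, 823, —]
Lookup 327: h=5, probe 5,6 → slot 6 empty, not found.

2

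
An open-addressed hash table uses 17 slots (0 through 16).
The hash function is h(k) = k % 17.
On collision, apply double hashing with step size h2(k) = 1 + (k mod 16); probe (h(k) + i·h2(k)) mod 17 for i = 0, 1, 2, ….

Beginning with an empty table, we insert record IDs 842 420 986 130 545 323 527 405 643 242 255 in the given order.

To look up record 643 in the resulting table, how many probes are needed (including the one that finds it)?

Insert 842: h=9, slot 9 empty => index 9.
Insert 420: h=12, slot 12 empty => index 12.
Insert 986: h=0, slot 0 empty => index 0.
Insert 130: h=11, slot 11 empty => index 11.
Insert 545: h=1, slot 1 empty => index 1.
Insert 323: h=0, h2=4, slot 0 occupied => index 4.
Insert 527: h=0, h2=16, slot 0 occupied => index 16.
Insert 405: h=14, slot 14 empty => index 14.
Insert 643: h=14, h2=4, slots 14,1 occupied => index 5.
Insert 242: h=4, h2=3, slot 4 occupied => index 7.
Insert 255: h=0, h2=16, slots 0,16 occupied => index 15.
Table: [986, 545, _, _, 323, 643, _, 242, _, 842, _, 130, 420, _, 405, 255, 527]
Lookup 643: h=14, h2=4, probe 14,1,5 → found at 5.

3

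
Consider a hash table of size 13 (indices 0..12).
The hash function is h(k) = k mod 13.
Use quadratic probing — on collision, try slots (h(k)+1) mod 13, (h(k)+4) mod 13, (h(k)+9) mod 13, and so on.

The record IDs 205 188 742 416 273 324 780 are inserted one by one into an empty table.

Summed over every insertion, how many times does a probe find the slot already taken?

Insert 205: h=10, slot 10 empty → index 10.
Insert 188: h=6, slot 6 empty → index 6.
Insert 742: h=1, slot 1 empty → index 1.
Insert 416: h=0, slot 0 empty → index 0.
Insert 273: h=0, slots 0,1 occupied → index 4.
Insert 324: h=12, slot 12 empty → index 12.
Insert 780: h=0, slots 0,1,4 occupied → index 9.
Table: [416, 742, _, _, 273, _, 188, _, _, 780, 205, _, 324]

5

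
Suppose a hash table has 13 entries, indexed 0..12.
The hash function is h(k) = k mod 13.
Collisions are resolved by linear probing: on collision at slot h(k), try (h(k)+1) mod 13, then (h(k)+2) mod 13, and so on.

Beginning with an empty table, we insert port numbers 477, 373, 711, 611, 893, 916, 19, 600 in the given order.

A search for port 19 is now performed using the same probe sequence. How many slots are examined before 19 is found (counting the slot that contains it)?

477 hashes to 9; slot 9 is free → place at 9.
373 hashes to 9; 9 taken → place at 10.
711 hashes to 9; 9,10 taken → place at 11.
611 hashes to 0; slot 0 is free → place at 0.
893 hashes to 9; 9,10,11 taken → place at 12.
916 hashes to 6; slot 6 is free → place at 6.
19 hashes to 6; 6 taken → place at 7.
600 hashes to 2; slot 2 is free → place at 2.
Table: [611, ., 600, ., ., ., 916, 19, ., 477, 373, 711, 893]
Lookup 19: h=6, probe 6,7 → found at 7.

2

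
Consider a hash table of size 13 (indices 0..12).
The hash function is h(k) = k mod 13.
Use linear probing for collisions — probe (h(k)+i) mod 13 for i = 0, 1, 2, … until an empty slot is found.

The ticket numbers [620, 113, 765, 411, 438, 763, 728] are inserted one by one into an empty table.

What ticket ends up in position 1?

620: h=9 -> slot 9
113: h=9, probe 9,10 -> slot 10
765: h=11 -> slot 11
411: h=8 -> slot 8
438: h=9, probe 9,10,11,12 -> slot 12
763: h=9, probe 9,10,11,12,0 -> slot 0
728: h=0, probe 0,1 -> slot 1
Table: [763, 728, _, _, _, _, _, _, 411, 620, 113, 765, 438]

728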